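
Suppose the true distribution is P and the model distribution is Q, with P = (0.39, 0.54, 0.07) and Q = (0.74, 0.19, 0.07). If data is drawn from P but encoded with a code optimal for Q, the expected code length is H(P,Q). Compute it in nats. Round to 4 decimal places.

1.2004 nats

H(P,Q) = −Σ p·ln q.
  −0.39·ln(0.74) = 0.11743
  −0.54·ln(0.19) = 0.89679
  −0.07·ln(0.07) = 0.18615
H(P,Q) = 1.2004 nats.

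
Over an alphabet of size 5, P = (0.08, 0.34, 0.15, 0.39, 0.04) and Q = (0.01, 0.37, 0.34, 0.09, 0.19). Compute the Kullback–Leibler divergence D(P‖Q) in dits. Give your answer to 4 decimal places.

0.2277 dits

D(P‖Q) = Σ p·log₁₀(p/q).
  0.08·log₁₀(0.08/0.01) = 0.07225
  0.34·log₁₀(0.34/0.37) = -0.01249
  0.15·log₁₀(0.15/0.34) = -0.05331
  0.39·log₁₀(0.39/0.09) = 0.24836
  0.04·log₁₀(0.04/0.19) = -0.02707
D(P‖Q) = 0.2277 dits.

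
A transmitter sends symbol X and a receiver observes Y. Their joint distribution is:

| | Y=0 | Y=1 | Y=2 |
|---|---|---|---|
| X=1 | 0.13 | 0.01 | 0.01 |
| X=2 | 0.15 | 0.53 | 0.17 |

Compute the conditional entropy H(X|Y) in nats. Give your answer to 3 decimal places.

Chain rule: H(X|Y) = H(X,Y) − H(Y).
Marginals: p(X) = (0.1500, 0.8500), p(Y) = (0.2800, 0.5400, 0.1800).
H(X,Y) = 1.2796 nats; H(Y) = 0.9978 nats.
H(X|Y) = 1.2796 − 0.9978 = 0.282 nats.

0.282 nats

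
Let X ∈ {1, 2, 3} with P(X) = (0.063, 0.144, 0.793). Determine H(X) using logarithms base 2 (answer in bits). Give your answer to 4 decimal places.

0.9192 bits

H(X) = −Σ p·log₂ p.
  −(0.063)·log₂(0.063) = 0.25128
  −(0.144)·log₂(0.144) = 0.40260
  −(0.793)·log₂(0.793) = 0.26534
Sum: 0.25128 + 0.40260 + 0.26534 = 0.9192 bits.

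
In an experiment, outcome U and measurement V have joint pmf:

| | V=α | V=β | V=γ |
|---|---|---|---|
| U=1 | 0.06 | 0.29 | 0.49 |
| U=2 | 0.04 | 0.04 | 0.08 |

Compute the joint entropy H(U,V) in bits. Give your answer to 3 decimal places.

H(U,V) = −Σ p(x,y)·log₂ p(x,y) over all 6 cells.
  cell (1,α): −0.06·log₂0.06 = 0.2435
  cell (1,β): −0.29·log₂0.29 = 0.5179
  cell (1,γ): −0.49·log₂0.49 = 0.5043
  cell (2,α): −0.04·log₂0.04 = 0.1858
  cell (2,β): −0.04·log₂0.04 = 0.1858
  cell (2,γ): −0.08·log₂0.08 = 0.2915
Sum = 1.929 bits.

1.929 bits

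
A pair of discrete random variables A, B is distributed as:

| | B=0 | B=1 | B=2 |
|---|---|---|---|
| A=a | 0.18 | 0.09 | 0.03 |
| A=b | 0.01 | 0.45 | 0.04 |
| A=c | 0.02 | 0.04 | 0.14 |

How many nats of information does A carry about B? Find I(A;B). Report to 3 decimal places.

0.354 nats

Marginals: p(A) = (0.3000, 0.5000, 0.2000), p(B) = (0.2100, 0.5800, 0.2100).
I(A;B) = Σ p(x,y)·ln[p(x,y)/(p(x)p(y))].
  (a,0): 0.18·ln(2.8571) = 0.1890
  (a,1): 0.09·ln(0.5172) = -0.0593
  (a,2): 0.03·ln(0.4762) = -0.0223
  (b,0): 0.01·ln(0.0952) = -0.0235
  (b,1): 0.45·ln(1.5517) = 0.1977
  (b,2): 0.04·ln(0.3810) = -0.0386
  (c,0): 0.02·ln(0.4762) = -0.0148
  (c,1): 0.04·ln(0.3448) = -0.0426
  (c,2): 0.14·ln(3.3333) = 0.1686
Sum = 0.354 nats.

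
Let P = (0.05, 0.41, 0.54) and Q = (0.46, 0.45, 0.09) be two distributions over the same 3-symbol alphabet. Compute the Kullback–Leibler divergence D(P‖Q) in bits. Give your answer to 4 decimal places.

D(P‖Q) = Σ p·log₂(p/q).
  0.05·log₂(0.05/0.46) = -0.16008
  0.41·log₂(0.41/0.45) = -0.05506
  0.54·log₂(0.54/0.09) = 1.39588
D(P‖Q) = 1.1807 bits.

1.1807 bits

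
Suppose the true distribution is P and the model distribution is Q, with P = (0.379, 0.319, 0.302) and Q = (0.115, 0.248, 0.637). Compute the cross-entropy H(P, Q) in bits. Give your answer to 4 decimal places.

H(P,Q) = −Σ p·log₂ q.
  −0.379·log₂(0.115) = 1.18259
  −0.319·log₂(0.248) = 0.64170
  −0.302·log₂(0.637) = 0.19649
H(P,Q) = 2.0208 bits.

2.0208 bits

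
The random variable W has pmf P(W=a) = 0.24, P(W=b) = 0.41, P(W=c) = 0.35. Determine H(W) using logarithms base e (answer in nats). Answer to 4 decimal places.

H(W) = −Σ p·ln p.
  −(0.24)·ln(0.24) = 0.34251
  −(0.41)·ln(0.41) = 0.36556
  −(0.35)·ln(0.35) = 0.36744
Sum: 0.34251 + 0.36556 + 0.36744 = 1.0755 nats.

1.0755 nats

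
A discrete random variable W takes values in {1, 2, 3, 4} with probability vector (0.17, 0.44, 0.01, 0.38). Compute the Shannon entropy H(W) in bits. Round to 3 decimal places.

H(W) = −Σ p·log₂ p.
  −(0.17)·log₂(0.17) = 0.4346
  −(0.44)·log₂(0.44) = 0.5211
  −(0.01)·log₂(0.01) = 0.0664
  −(0.38)·log₂(0.38) = 0.5305
Sum: 0.4346 + 0.5211 + 0.0664 + 0.5305 = 1.553 bits.

1.553 bits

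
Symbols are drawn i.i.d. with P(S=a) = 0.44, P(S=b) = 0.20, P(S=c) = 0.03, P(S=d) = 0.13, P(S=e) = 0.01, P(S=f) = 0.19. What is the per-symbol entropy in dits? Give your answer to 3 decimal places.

H(S) = −Σ p·log₁₀ p.
  −(0.44)·log₁₀(0.44) = 0.1569
  −(0.20)·log₁₀(0.20) = 0.1398
  −(0.03)·log₁₀(0.03) = 0.0457
  −(0.13)·log₁₀(0.13) = 0.1152
  −(0.01)·log₁₀(0.01) = 0.0200
  −(0.19)·log₁₀(0.19) = 0.1370
Sum: 0.1569 + 0.1398 + 0.0457 + 0.1152 + 0.0200 + 0.1370 = 0.615 dits.

0.615 dits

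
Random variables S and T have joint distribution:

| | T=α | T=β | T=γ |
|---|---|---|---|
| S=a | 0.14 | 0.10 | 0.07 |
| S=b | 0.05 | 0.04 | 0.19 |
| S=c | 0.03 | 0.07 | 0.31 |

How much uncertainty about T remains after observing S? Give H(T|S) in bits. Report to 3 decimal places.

1.234 bits

Chain rule: H(T|S) = H(S,T) − H(S).
Marginals: p(S) = (0.3100, 0.2800, 0.4100), p(T) = (0.2200, 0.2100, 0.5700).
H(S,T) = 2.7991 bits; H(S) = 1.5654 bits.
H(T|S) = 2.7991 − 1.5654 = 1.234 bits.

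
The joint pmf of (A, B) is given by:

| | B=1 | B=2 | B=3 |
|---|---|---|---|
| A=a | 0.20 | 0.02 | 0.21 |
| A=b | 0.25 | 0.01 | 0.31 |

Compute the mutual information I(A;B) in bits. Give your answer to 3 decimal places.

0.006 bits

Marginals: p(A) = (0.4300, 0.5700), p(B) = (0.4500, 0.0300, 0.5200).
I(A;B) = H(A) + H(B) − H(A,B).
H(A) = 0.9858, H(B) = 1.1607, H(A,B) = 2.1403.
I(A;B) = 0.9858 + 1.1607 − 2.1403 = 0.006 bits.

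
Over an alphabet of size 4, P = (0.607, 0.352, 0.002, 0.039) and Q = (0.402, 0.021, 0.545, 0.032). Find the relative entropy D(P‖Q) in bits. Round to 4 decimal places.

D(P‖Q) = Σ p·log₂(p/q).
  0.607·log₂(0.607/0.402) = 0.36086
  0.352·log₂(0.352/0.021) = 1.43162
  0.002·log₂(0.002/0.545) = -0.01618
  0.039·log₂(0.039/0.032) = 0.01113
D(P‖Q) = 1.7874 bits.

1.7874 bits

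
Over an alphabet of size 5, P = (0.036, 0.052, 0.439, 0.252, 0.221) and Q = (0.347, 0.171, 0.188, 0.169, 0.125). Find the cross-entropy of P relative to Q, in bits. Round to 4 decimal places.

2.5553 bits

H(P,Q) = −Σ p·log₂ q.
  −0.036·log₂(0.347) = 0.05497
  −0.052·log₂(0.171) = 0.13249
  −0.439·log₂(0.188) = 1.05851
  −0.252·log₂(0.169) = 0.64636
  −0.221·log₂(0.125) = 0.66300
H(P,Q) = 2.5553 bits.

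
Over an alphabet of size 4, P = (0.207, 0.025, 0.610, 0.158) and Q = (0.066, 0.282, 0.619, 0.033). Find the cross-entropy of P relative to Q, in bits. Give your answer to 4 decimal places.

2.0571 bits

H(P,Q) = −Σ p·log₂ q.
  −0.207·log₂(0.066) = 0.81173
  −0.025·log₂(0.282) = 0.04566
  −0.610·log₂(0.619) = 0.42211
  −0.158·log₂(0.033) = 0.77758
H(P,Q) = 2.0571 bits.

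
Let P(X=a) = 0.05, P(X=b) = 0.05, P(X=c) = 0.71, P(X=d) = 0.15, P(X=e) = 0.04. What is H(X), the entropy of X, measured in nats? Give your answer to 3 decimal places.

H(X) = −Σ p·ln p.
  −(0.05)·ln(0.05) = 0.1498
  −(0.05)·ln(0.05) = 0.1498
  −(0.71)·ln(0.71) = 0.2432
  −(0.15)·ln(0.15) = 0.2846
  −(0.04)·ln(0.04) = 0.1288
Sum: 0.1498 + 0.1498 + 0.2432 + 0.2846 + 0.1288 = 0.956 nats.

0.956 nats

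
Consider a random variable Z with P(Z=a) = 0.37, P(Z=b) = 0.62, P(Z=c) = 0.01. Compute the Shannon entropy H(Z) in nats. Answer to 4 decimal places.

H(Z) = −Σ p·ln p.
  −(0.37)·ln(0.37) = 0.36787
  −(0.62)·ln(0.62) = 0.29638
  −(0.01)·ln(0.01) = 0.04605
Sum: 0.36787 + 0.29638 + 0.04605 = 0.7103 nats.

0.7103 nats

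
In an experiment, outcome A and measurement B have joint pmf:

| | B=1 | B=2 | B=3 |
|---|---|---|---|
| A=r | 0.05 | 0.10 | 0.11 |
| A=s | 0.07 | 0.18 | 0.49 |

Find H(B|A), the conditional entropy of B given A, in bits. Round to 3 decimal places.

Chain rule: H(B|A) = H(A,B) − H(A).
Marginals: p(A) = (0.2600, 0.7400), p(B) = (0.1200, 0.2800, 0.6000).
H(A,B) = 2.1167 bits; H(A) = 0.8267 bits.
H(B|A) = 2.1167 − 0.8267 = 1.290 bits.

1.290 bits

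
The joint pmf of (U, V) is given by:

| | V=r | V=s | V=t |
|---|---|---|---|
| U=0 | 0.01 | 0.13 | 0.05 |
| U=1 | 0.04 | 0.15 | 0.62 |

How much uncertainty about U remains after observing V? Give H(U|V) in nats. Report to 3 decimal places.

Chain rule: H(U|V) = H(U,V) − H(V).
Marginals: p(U) = (0.1900, 0.8100), p(V) = (0.0500, 0.2800, 0.6700).
H(U,V) = 1.1708 nats; H(V) = 0.7745 nats.
H(U|V) = 1.1708 − 0.7745 = 0.396 nats.

0.396 nats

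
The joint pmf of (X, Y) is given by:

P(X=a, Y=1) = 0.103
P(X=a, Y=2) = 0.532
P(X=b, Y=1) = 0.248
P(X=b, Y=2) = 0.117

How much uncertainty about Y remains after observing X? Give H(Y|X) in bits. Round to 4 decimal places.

Chain rule: H(Y|X) = H(X,Y) − H(X).
Marginals: p(X) = (0.6350, 0.3650), p(Y) = (0.3510, 0.6490).
H(X,Y) = 1.6832 bits; H(X) = 0.9468 bits.
H(Y|X) = 1.6832 − 0.9468 = 0.7364 bits.

0.7364 bits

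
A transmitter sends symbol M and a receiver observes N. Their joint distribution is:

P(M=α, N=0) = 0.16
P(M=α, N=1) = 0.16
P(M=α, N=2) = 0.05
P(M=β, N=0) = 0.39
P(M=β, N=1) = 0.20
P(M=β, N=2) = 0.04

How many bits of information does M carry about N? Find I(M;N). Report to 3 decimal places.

Marginals: p(M) = (0.3700, 0.6300), p(N) = (0.5500, 0.3600, 0.0900).
I(M;N) = H(M) + H(N) − H(M,N).
H(M) = 0.9507, H(N) = 1.3176, H(M,N) = 2.2421.
I(M;N) = 0.9507 + 1.3176 − 2.2421 = 0.026 bits.

0.026 bits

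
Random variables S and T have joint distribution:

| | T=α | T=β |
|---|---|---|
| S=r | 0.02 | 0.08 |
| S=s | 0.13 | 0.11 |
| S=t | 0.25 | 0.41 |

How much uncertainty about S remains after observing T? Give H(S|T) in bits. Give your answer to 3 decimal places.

1.194 bits

Marginals: p(S) = (0.1000, 0.2400, 0.6600), p(T) = (0.4000, 0.6000).
H(S|T) = Σ p(T) · H(S|T=·).
  T=α: p=0.4000, H(S|T=α) = 1.1669
  T=β: p=0.6000, H(S|T=β) = 1.2117
Weighted sum = 1.194 bits.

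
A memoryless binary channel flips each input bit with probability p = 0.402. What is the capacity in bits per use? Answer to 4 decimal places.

0.0279 bits

Binary symmetric channel: C = 1 − h₂(ε) where h₂ is the binary entropy function.
h₂(0.402) = −0.402·log₂0.402 − 0.598·log₂0.598 = 0.9721.
C = 1 − 0.9721 = 0.0279 bits per channel use.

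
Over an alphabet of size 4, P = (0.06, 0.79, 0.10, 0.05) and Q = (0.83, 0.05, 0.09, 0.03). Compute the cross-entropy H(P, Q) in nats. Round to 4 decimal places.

2.7939 nats

H(P,Q) = −Σ p·ln q.
  −0.06·ln(0.83) = 0.01118
  −0.79·ln(0.05) = 2.36663
  −0.10·ln(0.09) = 0.24079
  −0.05·ln(0.03) = 0.17533
H(P,Q) = 2.7939 nats.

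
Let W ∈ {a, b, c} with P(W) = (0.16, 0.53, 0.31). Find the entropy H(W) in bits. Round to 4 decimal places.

1.4323 bits

H(W) = −Σ p·log₂ p.
  −(0.16)·log₂(0.16) = 0.42302
  −(0.53)·log₂(0.53) = 0.48545
  −(0.31)·log₂(0.31) = 0.52379
Sum: 0.42302 + 0.48545 + 0.52379 = 1.4323 bits.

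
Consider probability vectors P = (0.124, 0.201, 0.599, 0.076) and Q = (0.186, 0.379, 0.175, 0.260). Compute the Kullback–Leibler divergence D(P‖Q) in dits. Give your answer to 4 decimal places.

D(P‖Q) = Σ p·log₁₀(p/q).
  0.124·log₁₀(0.124/0.186) = -0.02184
  0.201·log₁₀(0.201/0.379) = -0.05536
  0.599·log₁₀(0.599/0.175) = 0.32010
  0.076·log₁₀(0.076/0.260) = -0.04060
D(P‖Q) = 0.2023 dits.

0.2023 dits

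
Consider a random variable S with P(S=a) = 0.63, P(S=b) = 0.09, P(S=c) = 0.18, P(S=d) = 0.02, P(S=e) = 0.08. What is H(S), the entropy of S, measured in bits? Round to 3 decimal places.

H(S) = −Σ p·log₂ p.
  −(0.63)·log₂(0.63) = 0.4199
  −(0.09)·log₂(0.09) = 0.3127
  −(0.18)·log₂(0.18) = 0.4453
  −(0.02)·log₂(0.02) = 0.1129
  −(0.08)·log₂(0.08) = 0.2915
Sum: 0.4199 + 0.3127 + 0.4453 + 0.1129 + 0.2915 = 1.582 bits.

1.582 bits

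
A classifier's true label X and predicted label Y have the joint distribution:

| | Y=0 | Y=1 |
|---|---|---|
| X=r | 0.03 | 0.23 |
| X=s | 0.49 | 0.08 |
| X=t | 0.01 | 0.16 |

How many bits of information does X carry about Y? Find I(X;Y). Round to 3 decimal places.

0.475 bits

Marginals: p(X) = (0.2600, 0.5700, 0.1700), p(Y) = (0.5300, 0.4700).
I(X;Y) = Σ p(x,y)·log₂[p(x,y)/(p(x)p(y))].
  (r,0): 0.03·log₂(0.2177) = -0.0660
  (r,1): 0.23·log₂(1.8822) = 0.2098
  (s,0): 0.49·log₂(1.6220) = 0.3419
  (s,1): 0.08·log₂(0.2986) = -0.1395
  (t,0): 0.01·log₂(0.1110) = -0.0317
  (t,1): 0.16·log₂(2.0025) = 0.1603
Sum = 0.475 bits.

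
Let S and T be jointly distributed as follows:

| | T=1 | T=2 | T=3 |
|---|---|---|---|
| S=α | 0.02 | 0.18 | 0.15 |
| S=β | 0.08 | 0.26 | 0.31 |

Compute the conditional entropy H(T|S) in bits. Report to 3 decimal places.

1.355 bits

Marginals: p(S) = (0.3500, 0.6500), p(T) = (0.1000, 0.4400, 0.4600).
H(T|S) = Σ p(S) · H(T|S=·).
  S=α: p=0.3500, H(T|S=α) = 1.2532
  S=β: p=0.6500, H(T|S=β) = 1.4102
Weighted sum = 1.355 bits.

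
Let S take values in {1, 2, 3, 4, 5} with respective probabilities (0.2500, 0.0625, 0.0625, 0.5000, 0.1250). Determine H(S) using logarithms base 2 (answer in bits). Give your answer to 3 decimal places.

H(S) = −Σ p·log₂ p.
  −(0.2500)·log₂(0.2500) = 0.5000
  −(0.0625)·log₂(0.0625) = 0.2500
  −(0.0625)·log₂(0.0625) = 0.2500
  −(0.5000)·log₂(0.5000) = 0.5000
  −(0.1250)·log₂(0.1250) = 0.3750
Sum: 0.5000 + 0.2500 + 0.2500 + 0.5000 + 0.3750 = 1.875 bits.

1.875 bits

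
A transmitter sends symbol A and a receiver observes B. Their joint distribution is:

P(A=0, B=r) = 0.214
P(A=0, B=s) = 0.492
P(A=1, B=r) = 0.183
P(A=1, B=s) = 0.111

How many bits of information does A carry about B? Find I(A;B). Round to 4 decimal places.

Marginals: p(A) = (0.7060, 0.2940), p(B) = (0.3970, 0.6030).
I(A;B) = H(A) + H(B) − H(A,B).
H(A) = 0.8738, H(B) = 0.9692, H(A,B) = 1.7798.
I(A;B) = 0.8738 + 0.9692 − 1.7798 = 0.0632 bits.

0.0632 bits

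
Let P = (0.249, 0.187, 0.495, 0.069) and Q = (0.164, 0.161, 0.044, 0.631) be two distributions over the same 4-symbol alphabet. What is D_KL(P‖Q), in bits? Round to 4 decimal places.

1.6986 bits

D(P‖Q) = Σ p·log₂(p/q).
  0.249·log₂(0.249/0.164) = 0.15001
  0.187·log₂(0.187/0.161) = 0.04039
  0.495·log₂(0.495/0.044) = 1.72847
  0.069·log₂(0.069/0.631) = -0.22032
D(P‖Q) = 1.6986 bits.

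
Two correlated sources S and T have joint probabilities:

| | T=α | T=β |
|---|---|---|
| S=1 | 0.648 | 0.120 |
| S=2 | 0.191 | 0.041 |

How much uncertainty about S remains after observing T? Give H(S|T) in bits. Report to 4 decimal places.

0.7811 bits

Marginals: p(S) = (0.7680, 0.2320), p(T) = (0.8390, 0.1610).
H(S|T) = Σ p(T) · H(S|T=·).
  T=α: p=0.8390, H(S|T=α) = 0.7739
  T=β: p=0.1610, H(S|T=β) = 0.8186
Weighted sum = 0.7811 bits.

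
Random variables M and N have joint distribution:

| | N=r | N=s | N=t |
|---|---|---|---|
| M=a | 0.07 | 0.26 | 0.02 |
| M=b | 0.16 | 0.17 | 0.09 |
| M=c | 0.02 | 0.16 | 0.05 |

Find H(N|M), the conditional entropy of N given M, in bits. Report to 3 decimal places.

Marginals: p(M) = (0.3500, 0.4200, 0.2300), p(N) = (0.2500, 0.5900, 0.1600).
H(N|M) = Σ p(M) · H(N|M=·).
  M=a: p=0.3500, H(N|M=a) = 1.0189
  M=b: p=0.4200, H(N|M=b) = 1.5348
  M=c: p=0.2300, H(N|M=c) = 1.1492
Weighted sum = 1.266 bits.

1.266 bits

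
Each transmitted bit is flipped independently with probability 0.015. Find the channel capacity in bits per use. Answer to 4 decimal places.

0.8876 bits

Binary symmetric channel: C = 1 − h₂(ε) where h₂ is the binary entropy function.
h₂(0.015) = −0.015·log₂0.015 − 0.985·log₂0.985 = 0.1124.
C = 1 − 0.1124 = 0.8876 bits per channel use.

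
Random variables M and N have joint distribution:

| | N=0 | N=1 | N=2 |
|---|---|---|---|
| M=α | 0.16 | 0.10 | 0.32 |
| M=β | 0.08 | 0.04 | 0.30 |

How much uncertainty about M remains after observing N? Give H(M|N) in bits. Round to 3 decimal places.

0.961 bits

Chain rule: H(M|N) = H(M,N) − H(N).
Marginals: p(M) = (0.5800, 0.4200), p(N) = (0.2400, 0.1400, 0.6200).
H(M,N) = 2.2796 bits; H(N) = 1.3188 bits.
H(M|N) = 2.2796 − 1.3188 = 0.961 bits.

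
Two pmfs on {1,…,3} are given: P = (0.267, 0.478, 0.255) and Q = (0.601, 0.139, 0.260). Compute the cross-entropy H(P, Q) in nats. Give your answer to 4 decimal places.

H(P,Q) = −Σ p·ln q.
  −0.267·ln(0.601) = 0.13595
  −0.478·ln(0.139) = 0.94323
  −0.255·ln(0.260) = 0.34350
H(P,Q) = 1.4227 nats.

1.4227 nats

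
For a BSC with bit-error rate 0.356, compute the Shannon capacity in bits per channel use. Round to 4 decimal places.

0.0607 bits

Binary symmetric channel: C = 1 − h₂(ε) where h₂ is the binary entropy function.
h₂(0.356) = −0.356·log₂0.356 − 0.644·log₂0.644 = 0.9393.
C = 1 − 0.9393 = 0.0607 bits per channel use.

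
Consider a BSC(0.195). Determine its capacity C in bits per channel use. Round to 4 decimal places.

Binary symmetric channel: C = 1 − h₂(ε) where h₂ is the binary entropy function.
h₂(0.195) = −0.195·log₂0.195 − 0.805·log₂0.805 = 0.7118.
C = 1 − 0.7118 = 0.2882 bits per channel use.

0.2882 bits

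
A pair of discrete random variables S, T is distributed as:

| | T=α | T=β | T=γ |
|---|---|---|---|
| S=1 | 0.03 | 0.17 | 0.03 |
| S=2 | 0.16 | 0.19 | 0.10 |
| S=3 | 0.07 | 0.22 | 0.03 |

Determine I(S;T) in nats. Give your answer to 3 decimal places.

0.046 nats

Marginals: p(S) = (0.2300, 0.4500, 0.3200), p(T) = (0.2600, 0.5800, 0.1600).
I(S;T) = H(S) + H(T) − H(S,T).
H(S) = 1.0620, H(T) = 0.9594, H(S,T) = 1.9751.
I(S;T) = 1.0620 + 0.9594 − 1.9751 = 0.046 nats.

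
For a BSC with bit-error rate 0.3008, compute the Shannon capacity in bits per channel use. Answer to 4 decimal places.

Binary symmetric channel: C = 1 − h₂(ε) where h₂ is the binary entropy function.
h₂(0.3008) = −0.3008·log₂0.3008 − 0.6992·log₂0.6992 = 0.8823.
C = 1 − 0.8823 = 0.1177 bits per channel use.

0.1177 bits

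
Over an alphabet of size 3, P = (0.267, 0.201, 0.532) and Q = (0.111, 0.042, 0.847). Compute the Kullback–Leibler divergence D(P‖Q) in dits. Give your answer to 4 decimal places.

D(P‖Q) = Σ p·log₁₀(p/q).
  0.267·log₁₀(0.267/0.111) = 0.10178
  0.201·log₁₀(0.201/0.042) = 0.13667
  0.532·log₁₀(0.532/0.847) = -0.10745
D(P‖Q) = 0.1310 dits.

0.1310 dits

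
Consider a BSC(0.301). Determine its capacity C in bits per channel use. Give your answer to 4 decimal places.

0.1175 bits

Binary symmetric channel: C = 1 − h₂(ε) where h₂ is the binary entropy function.
h₂(0.301) = −0.301·log₂0.301 − 0.699·log₂0.699 = 0.8825.
C = 1 − 0.8825 = 0.1175 bits per channel use.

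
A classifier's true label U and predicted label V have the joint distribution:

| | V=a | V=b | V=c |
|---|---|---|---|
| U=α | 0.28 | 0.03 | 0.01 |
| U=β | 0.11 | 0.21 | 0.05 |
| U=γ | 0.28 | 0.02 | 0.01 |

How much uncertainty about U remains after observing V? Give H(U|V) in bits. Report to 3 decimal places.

Chain rule: H(U|V) = H(U,V) − H(V).
Marginals: p(U) = (0.3200, 0.3700, 0.3100), p(V) = (0.6700, 0.2600, 0.0700).
H(U,V) = 2.4652 bits; H(V) = 1.1609 bits.
H(U|V) = 2.4652 − 1.1609 = 1.304 bits.

1.304 bits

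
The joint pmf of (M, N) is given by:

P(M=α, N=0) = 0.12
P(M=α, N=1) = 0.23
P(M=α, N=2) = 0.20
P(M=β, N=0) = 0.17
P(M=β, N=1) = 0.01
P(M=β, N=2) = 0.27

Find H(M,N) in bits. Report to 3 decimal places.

2.330 bits

H(M,N) = −Σ p(x,y)·log₂ p(x,y) over all 6 cells.
  cell (α,0): −0.12·log₂0.12 = 0.3671
  cell (α,1): −0.23·log₂0.23 = 0.4877
  cell (α,2): −0.20·log₂0.20 = 0.4644
  cell (β,0): −0.17·log₂0.17 = 0.4346
  cell (β,1): −0.01·log₂0.01 = 0.0664
  cell (β,2): −0.27·log₂0.27 = 0.5100
Sum = 2.330 bits.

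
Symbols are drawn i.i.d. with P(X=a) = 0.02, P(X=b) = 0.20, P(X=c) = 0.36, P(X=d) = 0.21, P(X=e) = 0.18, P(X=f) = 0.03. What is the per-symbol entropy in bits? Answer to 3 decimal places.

2.178 bits

H(X) = −Σ p·log₂ p.
  −(0.02)·log₂(0.02) = 0.1129
  −(0.20)·log₂(0.20) = 0.4644
  −(0.36)·log₂(0.36) = 0.5306
  −(0.21)·log₂(0.21) = 0.4728
  −(0.18)·log₂(0.18) = 0.4453
  −(0.03)·log₂(0.03) = 0.1518
Sum: 0.1129 + 0.4644 + 0.5306 + 0.4728 + 0.4453 + 0.1518 = 2.178 bits.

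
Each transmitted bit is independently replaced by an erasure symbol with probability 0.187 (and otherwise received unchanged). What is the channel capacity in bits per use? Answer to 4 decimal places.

0.8130 bits

Binary erasure channel: capacity C = 1 − ε.
C = 1 − 0.187 = 0.8130 bits per channel use.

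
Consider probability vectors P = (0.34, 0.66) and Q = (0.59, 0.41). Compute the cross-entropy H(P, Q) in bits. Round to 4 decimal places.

1.1078 bits

H(P,Q) = −Σ p·log₂ q.
  −0.34·log₂(0.59) = 0.25881
  −0.66·log₂(0.41) = 0.84896
H(P,Q) = 1.1078 bits.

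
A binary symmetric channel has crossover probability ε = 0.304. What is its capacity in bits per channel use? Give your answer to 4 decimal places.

0.1139 bits

Binary symmetric channel: C = 1 − h₂(ε) where h₂ is the binary entropy function.
h₂(0.304) = −0.304·log₂0.304 − 0.696·log₂0.696 = 0.8861.
C = 1 − 0.8861 = 0.1139 bits per channel use.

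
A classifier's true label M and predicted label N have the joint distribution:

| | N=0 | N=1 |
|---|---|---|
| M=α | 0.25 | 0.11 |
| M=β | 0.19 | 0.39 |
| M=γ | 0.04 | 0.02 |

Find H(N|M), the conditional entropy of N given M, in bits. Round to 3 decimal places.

Marginals: p(M) = (0.3600, 0.5800, 0.0600), p(N) = (0.4800, 0.5200).
H(N|M) = Σ p(M) · H(N|M=·).
  M=α: p=0.3600, H(N|M=α) = 0.8880
  M=β: p=0.5800, H(N|M=β) = 0.9124
  M=γ: p=0.0600, H(N|M=γ) = 0.9183
Weighted sum = 0.904 bits.

0.904 bits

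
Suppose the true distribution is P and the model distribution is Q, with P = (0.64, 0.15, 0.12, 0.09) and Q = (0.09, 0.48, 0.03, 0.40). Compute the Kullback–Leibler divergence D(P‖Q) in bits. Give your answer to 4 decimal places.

D(P‖Q) = Σ p·log₂(p/q).
  0.64·log₂(0.64/0.09) = 1.81125
  0.15·log₂(0.15/0.48) = -0.25171
  0.12·log₂(0.12/0.03) = 0.24000
  0.09·log₂(0.09/0.40) = -0.19368
D(P‖Q) = 1.6059 bits.

1.6059 bits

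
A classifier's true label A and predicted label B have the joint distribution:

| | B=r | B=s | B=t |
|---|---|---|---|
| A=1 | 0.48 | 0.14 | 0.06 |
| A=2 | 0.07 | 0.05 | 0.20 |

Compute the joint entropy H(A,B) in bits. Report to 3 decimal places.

2.098 bits

H(A,B) = −Σ p(x,y)·log₂ p(x,y) over all 6 cells.
  cell (1,r): −0.48·log₂0.48 = 0.5083
  cell (1,s): −0.14·log₂0.14 = 0.3971
  cell (1,t): −0.06·log₂0.06 = 0.2435
  cell (2,r): −0.07·log₂0.07 = 0.2686
  cell (2,s): −0.05·log₂0.05 = 0.2161
  cell (2,t): −0.20·log₂0.20 = 0.4644
Sum = 2.098 bits.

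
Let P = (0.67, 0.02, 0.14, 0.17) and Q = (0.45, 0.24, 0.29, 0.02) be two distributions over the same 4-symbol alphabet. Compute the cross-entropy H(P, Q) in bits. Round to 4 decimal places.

H(P,Q) = −Σ p·log₂ q.
  −0.67·log₂(0.45) = 0.77184
  −0.02·log₂(0.24) = 0.04118
  −0.14·log₂(0.29) = 0.25002
  −0.17·log₂(0.02) = 0.95946
H(P,Q) = 2.0225 bits.

2.0225 bits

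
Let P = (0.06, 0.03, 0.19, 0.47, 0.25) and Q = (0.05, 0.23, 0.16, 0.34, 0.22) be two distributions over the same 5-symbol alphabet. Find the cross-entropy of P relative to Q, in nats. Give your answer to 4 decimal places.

1.4576 nats

H(P,Q) = −Σ p·ln q.
  −0.06·ln(0.05) = 0.17974
  −0.03·ln(0.23) = 0.04409
  −0.19·ln(0.16) = 0.34819
  −0.47·ln(0.34) = 0.50704
  −0.25·ln(0.22) = 0.37853
H(P,Q) = 1.4576 nats.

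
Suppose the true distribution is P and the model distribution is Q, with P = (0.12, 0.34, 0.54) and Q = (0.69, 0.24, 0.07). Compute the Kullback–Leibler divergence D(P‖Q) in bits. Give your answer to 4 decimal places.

1.4597 bits

D(P‖Q) = Σ p·log₂(p/q).
  0.12·log₂(0.12/0.69) = -0.30283
  0.34·log₂(0.34/0.24) = 0.17085
  0.54·log₂(0.54/0.07) = 1.59167
D(P‖Q) = 1.4597 bits.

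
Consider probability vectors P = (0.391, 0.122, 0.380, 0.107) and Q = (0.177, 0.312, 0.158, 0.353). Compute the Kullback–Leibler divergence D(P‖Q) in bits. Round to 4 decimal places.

D(P‖Q) = Σ p·log₂(p/q).
  0.391·log₂(0.391/0.177) = 0.44708
  0.122·log₂(0.122/0.312) = -0.16527
  0.380·log₂(0.380/0.158) = 0.48111
  0.107·log₂(0.107/0.353) = -0.18426
D(P‖Q) = 0.5787 bits.

0.5787 bits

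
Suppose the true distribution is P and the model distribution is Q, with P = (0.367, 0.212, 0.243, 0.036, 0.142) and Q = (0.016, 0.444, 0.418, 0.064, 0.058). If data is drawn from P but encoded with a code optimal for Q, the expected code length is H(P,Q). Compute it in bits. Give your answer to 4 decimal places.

3.4696 bits

H(P,Q) = −Σ p·log₂ q.
  −0.367·log₂(0.016) = 2.18944
  −0.212·log₂(0.444) = 0.24833
  −0.243·log₂(0.418) = 0.30580
  −0.036·log₂(0.064) = 0.14277
  −0.142·log₂(0.058) = 0.58331
H(P,Q) = 3.4696 bits.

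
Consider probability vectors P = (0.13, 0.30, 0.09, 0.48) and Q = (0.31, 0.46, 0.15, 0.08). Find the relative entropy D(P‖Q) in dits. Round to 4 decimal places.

0.2488 dits

D(P‖Q) = Σ p·log₁₀(p/q).
  0.13·log₁₀(0.13/0.31) = -0.04906
  0.30·log₁₀(0.30/0.46) = -0.05569
  0.09·log₁₀(0.09/0.15) = -0.01997
  0.48·log₁₀(0.48/0.08) = 0.37351
D(P‖Q) = 0.2488 dits.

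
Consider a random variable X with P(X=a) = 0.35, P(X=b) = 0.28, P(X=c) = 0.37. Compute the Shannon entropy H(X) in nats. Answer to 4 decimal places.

H(X) = −Σ p·ln p.
  −(0.35)·ln(0.35) = 0.36744
  −(0.28)·ln(0.28) = 0.35643
  −(0.37)·ln(0.37) = 0.36787
Sum: 0.36744 + 0.35643 + 0.36787 = 1.0917 nats.

1.0917 nats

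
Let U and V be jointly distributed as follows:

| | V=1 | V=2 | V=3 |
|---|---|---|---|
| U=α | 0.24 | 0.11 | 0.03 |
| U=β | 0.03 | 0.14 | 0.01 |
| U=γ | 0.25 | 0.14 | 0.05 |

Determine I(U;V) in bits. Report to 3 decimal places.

0.105 bits

Marginals: p(U) = (0.3800, 0.1800, 0.4400), p(V) = (0.5200, 0.3900, 0.0900).
I(U;V) = H(U) + H(V) − H(U,V).
H(U) = 1.4969, H(V) = 1.3330, H(U,V) = 2.7247.
I(U;V) = 1.4969 + 1.3330 − 2.7247 = 0.105 bits.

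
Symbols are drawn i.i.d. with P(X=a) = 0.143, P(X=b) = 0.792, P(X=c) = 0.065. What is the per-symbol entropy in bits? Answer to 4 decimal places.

0.9240 bits

H(X) = −Σ p·log₂ p.
  −(0.143)·log₂(0.143) = 0.40125
  −(0.792)·log₂(0.792) = 0.26645
  −(0.065)·log₂(0.065) = 0.25632
Sum: 0.40125 + 0.26645 + 0.25632 = 0.9240 bits.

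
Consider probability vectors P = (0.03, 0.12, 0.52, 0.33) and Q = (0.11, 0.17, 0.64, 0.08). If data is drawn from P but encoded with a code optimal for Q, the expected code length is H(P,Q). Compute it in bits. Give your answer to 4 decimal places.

H(P,Q) = −Σ p·log₂ q.
  −0.03·log₂(0.11) = 0.09553
  −0.12·log₂(0.17) = 0.30677
  −0.52·log₂(0.64) = 0.33481
  −0.33·log₂(0.08) = 1.20247
H(P,Q) = 1.9396 bits.

1.9396 bits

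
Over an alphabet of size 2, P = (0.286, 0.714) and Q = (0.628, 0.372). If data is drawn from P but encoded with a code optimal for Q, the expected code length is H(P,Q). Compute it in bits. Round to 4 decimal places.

1.2106 bits

H(P,Q) = −Σ p·log₂ q.
  −0.286·log₂(0.628) = 0.19195
  −0.714·log₂(0.372) = 1.01861
H(P,Q) = 1.2106 bits.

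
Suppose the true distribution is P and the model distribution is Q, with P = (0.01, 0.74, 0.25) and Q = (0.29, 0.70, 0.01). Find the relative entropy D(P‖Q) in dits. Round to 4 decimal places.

D(P‖Q) = Σ p·log₁₀(p/q).
  0.01·log₁₀(0.01/0.29) = -0.01462
  0.74·log₁₀(0.74/0.70) = 0.01786
  0.25·log₁₀(0.25/0.01) = 0.34949
D(P‖Q) = 0.3527 dits.

0.3527 dits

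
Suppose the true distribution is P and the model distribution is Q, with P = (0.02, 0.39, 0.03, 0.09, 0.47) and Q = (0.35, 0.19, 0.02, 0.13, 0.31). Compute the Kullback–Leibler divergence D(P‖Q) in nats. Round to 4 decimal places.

D(P‖Q) = Σ p·ln(p/q).
  0.02·ln(0.02/0.35) = -0.05724
  0.39·ln(0.39/0.19) = 0.28046
  0.03·ln(0.03/0.02) = 0.01216
  0.09·ln(0.09/0.13) = -0.03310
  0.47·ln(0.47/0.31) = 0.19560
D(P‖Q) = 0.3979 nats.

0.3979 nats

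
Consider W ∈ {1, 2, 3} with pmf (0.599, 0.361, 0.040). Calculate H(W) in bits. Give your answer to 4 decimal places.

H(W) = −Σ p·log₂ p.
  −(0.599)·log₂(0.599) = 0.44288
  −(0.361)·log₂(0.361) = 0.53064
  −(0.040)·log₂(0.040) = 0.18575
Sum: 0.44288 + 0.53064 + 0.18575 = 1.1593 bits.

1.1593 bits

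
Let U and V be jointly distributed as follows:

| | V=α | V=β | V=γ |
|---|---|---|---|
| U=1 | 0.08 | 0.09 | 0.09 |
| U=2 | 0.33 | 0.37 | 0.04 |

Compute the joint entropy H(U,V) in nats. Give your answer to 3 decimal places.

H(U,V) = −Σ p(x,y)·ln p(x,y) over all 6 cells.
  cell (1,α): −0.08·ln0.08 = 0.2021
  cell (1,β): −0.09·ln0.09 = 0.2167
  cell (1,γ): −0.09·ln0.09 = 0.2167
  cell (2,α): −0.33·ln0.33 = 0.3659
  cell (2,β): −0.37·ln0.37 = 0.3679
  cell (2,γ): −0.04·ln0.04 = 0.1288
Sum = 1.498 nats.

1.498 nats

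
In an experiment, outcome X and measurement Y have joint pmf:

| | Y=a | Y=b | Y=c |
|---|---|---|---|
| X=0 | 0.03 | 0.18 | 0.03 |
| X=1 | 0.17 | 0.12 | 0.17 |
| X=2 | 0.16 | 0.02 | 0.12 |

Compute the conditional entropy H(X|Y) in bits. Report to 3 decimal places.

1.305 bits

Chain rule: H(X|Y) = H(X,Y) − H(Y).
Marginals: p(X) = (0.2400, 0.4600, 0.3000), p(Y) = (0.3600, 0.3200, 0.3200).
H(X,Y) = 2.8880 bits; H(Y) = 1.5827 bits.
H(X|Y) = 2.8880 − 1.5827 = 1.305 bits.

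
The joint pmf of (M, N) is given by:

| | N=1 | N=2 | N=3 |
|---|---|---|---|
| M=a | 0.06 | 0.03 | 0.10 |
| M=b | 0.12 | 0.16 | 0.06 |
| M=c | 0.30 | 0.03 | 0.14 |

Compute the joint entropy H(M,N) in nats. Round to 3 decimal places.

H(M,N) = −Σ p(x,y)·ln p(x,y) over all 9 cells.
  cell (a,1): −0.06·ln0.06 = 0.1688
  cell (a,2): −0.03·ln0.03 = 0.1052
  cell (a,3): −0.10·ln0.10 = 0.2303
  cell (b,1): −0.12·ln0.12 = 0.2544
  cell (b,2): −0.16·ln0.16 = 0.2932
  cell (b,3): −0.06·ln0.06 = 0.1688
  cell (c,1): −0.30·ln0.30 = 0.3612
  cell (c,2): −0.03·ln0.03 = 0.1052
  cell (c,3): −0.14·ln0.14 = 0.2753
Sum = 1.962 nats.

1.962 nats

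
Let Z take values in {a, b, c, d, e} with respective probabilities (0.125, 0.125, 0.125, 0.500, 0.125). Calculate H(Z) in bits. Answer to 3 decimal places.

2.000 bits

H(Z) = −Σ p·log₂ p.
  −(0.125)·log₂(0.125) = 0.3750
  −(0.125)·log₂(0.125) = 0.3750
  −(0.125)·log₂(0.125) = 0.3750
  −(0.500)·log₂(0.500) = 0.5000
  −(0.125)·log₂(0.125) = 0.3750
Sum: 0.3750 + 0.3750 + 0.3750 + 0.5000 + 0.3750 = 2.000 bits.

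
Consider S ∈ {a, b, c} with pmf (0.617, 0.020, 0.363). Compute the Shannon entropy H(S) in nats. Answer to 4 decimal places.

H(S) = −Σ p·ln p.
  −(0.617)·ln(0.617) = 0.29794
  −(0.020)·ln(0.020) = 0.07824
  −(0.363)·ln(0.363) = 0.36785
Sum: 0.29794 + 0.07824 + 0.36785 = 0.7440 nats.

0.7440 nats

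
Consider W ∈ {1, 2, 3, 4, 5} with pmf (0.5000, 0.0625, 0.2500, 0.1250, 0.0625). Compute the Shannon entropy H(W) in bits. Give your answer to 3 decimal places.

1.875 bits

H(W) = −Σ p·log₂ p.
  −(0.5000)·log₂(0.5000) = 0.5000
  −(0.0625)·log₂(0.0625) = 0.2500
  −(0.2500)·log₂(0.2500) = 0.5000
  −(0.1250)·log₂(0.1250) = 0.3750
  −(0.0625)·log₂(0.0625) = 0.2500
Sum: 0.5000 + 0.2500 + 0.5000 + 0.3750 + 0.2500 = 1.875 bits.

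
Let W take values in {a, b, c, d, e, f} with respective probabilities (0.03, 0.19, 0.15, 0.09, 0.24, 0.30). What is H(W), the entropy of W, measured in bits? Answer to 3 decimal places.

2.345 bits

H(W) = −Σ p·log₂ p.
  −(0.03)·log₂(0.03) = 0.1518
  −(0.19)·log₂(0.19) = 0.4552
  −(0.15)·log₂(0.15) = 0.4105
  −(0.09)·log₂(0.09) = 0.3127
  −(0.24)·log₂(0.24) = 0.4941
  −(0.30)·log₂(0.30) = 0.5211
Sum: 0.1518 + 0.4552 + 0.4105 + 0.3127 + 0.4941 + 0.5211 = 2.345 bits.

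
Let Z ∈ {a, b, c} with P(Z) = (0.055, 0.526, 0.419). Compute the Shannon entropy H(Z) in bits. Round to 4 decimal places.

1.2435 bits

H(Z) = −Σ p·log₂ p.
  −(0.055)·log₂(0.055) = 0.23014
  −(0.526)·log₂(0.526) = 0.48753
  −(0.419)·log₂(0.419) = 0.52584
Sum: 0.23014 + 0.48753 + 0.52584 = 1.2435 bits.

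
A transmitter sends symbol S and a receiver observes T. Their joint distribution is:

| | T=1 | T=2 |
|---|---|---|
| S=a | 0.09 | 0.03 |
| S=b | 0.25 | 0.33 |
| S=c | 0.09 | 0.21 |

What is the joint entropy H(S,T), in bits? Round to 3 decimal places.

H(S,T) = −Σ p(x,y)·log₂ p(x,y) over all 6 cells.
  cell (a,1): −0.09·log₂0.09 = 0.3127
  cell (a,2): −0.03·log₂0.03 = 0.1518
  cell (b,1): −0.25·log₂0.25 = 0.5000
  cell (b,2): −0.33·log₂0.33 = 0.5278
  cell (c,1): −0.09·log₂0.09 = 0.3127
  cell (c,2): −0.21·log₂0.21 = 0.4728
Sum = 2.278 bits.

2.278 bits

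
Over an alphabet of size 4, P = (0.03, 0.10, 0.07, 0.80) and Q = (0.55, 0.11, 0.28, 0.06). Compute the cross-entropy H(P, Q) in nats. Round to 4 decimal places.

H(P,Q) = −Σ p·ln q.
  −0.03·ln(0.55) = 0.01794
  −0.10·ln(0.11) = 0.22073
  −0.07·ln(0.28) = 0.08911
  −0.80·ln(0.06) = 2.25073
H(P,Q) = 2.5785 nats.

2.5785 nats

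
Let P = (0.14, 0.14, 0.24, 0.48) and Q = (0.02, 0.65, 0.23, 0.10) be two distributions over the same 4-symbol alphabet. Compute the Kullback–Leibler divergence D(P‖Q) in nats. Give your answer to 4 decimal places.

0.8206 nats

D(P‖Q) = Σ p·ln(p/q).
  0.14·ln(0.14/0.02) = 0.27243
  0.14·ln(0.14/0.65) = -0.21495
  0.24·ln(0.24/0.23) = 0.01021
  0.48·ln(0.48/0.10) = 0.75294
D(P‖Q) = 0.8206 nats.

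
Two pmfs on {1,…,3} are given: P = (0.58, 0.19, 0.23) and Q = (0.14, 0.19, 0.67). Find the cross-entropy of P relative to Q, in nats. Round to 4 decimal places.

1.5480 nats

H(P,Q) = −Σ p·ln q.
  −0.58·ln(0.14) = 1.14035
  −0.19·ln(0.19) = 0.31554
  −0.23·ln(0.67) = 0.09211
H(P,Q) = 1.5480 nats.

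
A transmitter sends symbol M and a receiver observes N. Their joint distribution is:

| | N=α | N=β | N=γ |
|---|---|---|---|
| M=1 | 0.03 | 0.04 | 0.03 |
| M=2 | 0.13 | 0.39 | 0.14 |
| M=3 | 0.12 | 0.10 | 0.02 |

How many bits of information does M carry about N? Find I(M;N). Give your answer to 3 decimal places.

Marginals: p(M) = (0.1000, 0.6600, 0.2400), p(N) = (0.2800, 0.5300, 0.1900).
I(M;N) = Σ p(x,y)·log₂[p(x,y)/(p(x)p(y))].
  (1,α): 0.03·log₂(1.0714) = 0.0030
  (1,β): 0.04·log₂(0.7547) = -0.0162
  (1,γ): 0.03·log₂(1.5789) = 0.0198
  (2,α): 0.13·log₂(0.7035) = -0.0660
  (2,β): 0.39·log₂(1.1149) = 0.0612
  (2,γ): 0.14·log₂(1.1164) = 0.0222
  (3,α): 0.12·log₂(1.7857) = 0.1004
  (3,β): 0.10·log₂(0.7862) = -0.0347
  (3,γ): 0.02·log₂(0.4386) = -0.0238
Sum = 0.066 bits.

0.066 bits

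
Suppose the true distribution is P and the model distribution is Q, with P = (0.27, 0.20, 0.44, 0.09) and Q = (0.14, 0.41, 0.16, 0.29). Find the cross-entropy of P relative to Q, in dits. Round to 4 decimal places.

0.7066 dits

H(P,Q) = −Σ p·log₁₀ q.
  −0.27·log₁₀(0.14) = 0.23055
  −0.20·log₁₀(0.41) = 0.07744
  −0.44·log₁₀(0.16) = 0.35019
  −0.09·log₁₀(0.29) = 0.04838
H(P,Q) = 0.7066 dits.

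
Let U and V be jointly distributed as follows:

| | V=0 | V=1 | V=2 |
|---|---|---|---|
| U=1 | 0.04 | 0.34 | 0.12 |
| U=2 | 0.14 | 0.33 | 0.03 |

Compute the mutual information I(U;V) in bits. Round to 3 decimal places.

Marginals: p(U) = (0.5000, 0.5000), p(V) = (0.1800, 0.6700, 0.1500).
I(U;V) = Σ p(x,y)·log₂[p(x,y)/(p(x)p(y))].
  (1,0): 0.04·log₂(0.4444) = -0.0468
  (1,1): 0.34·log₂(1.0149) = 0.0073
  (1,2): 0.12·log₂(1.6000) = 0.0814
  (2,0): 0.14·log₂(1.5556) = 0.0892
  (2,1): 0.33·log₂(0.9851) = -0.0072
  (2,2): 0.03·log₂(0.4000) = -0.0397
Sum = 0.084 bits.

0.084 bits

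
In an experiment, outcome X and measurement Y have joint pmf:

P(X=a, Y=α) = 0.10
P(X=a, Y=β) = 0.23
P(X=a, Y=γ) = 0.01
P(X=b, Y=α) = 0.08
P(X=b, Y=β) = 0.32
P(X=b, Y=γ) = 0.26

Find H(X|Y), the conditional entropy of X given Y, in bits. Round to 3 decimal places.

0.779 bits

Chain rule: H(X|Y) = H(X,Y) − H(Y).
Marginals: p(X) = (0.3400, 0.6600), p(Y) = (0.1800, 0.5500, 0.2700).
H(X,Y) = 2.2091 bits; H(Y) = 1.4297 bits.
H(X|Y) = 2.2091 − 1.4297 = 0.779 bits.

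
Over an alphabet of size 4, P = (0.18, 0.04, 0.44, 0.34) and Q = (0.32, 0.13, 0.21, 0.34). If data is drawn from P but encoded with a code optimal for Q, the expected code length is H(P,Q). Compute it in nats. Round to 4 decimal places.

H(P,Q) = −Σ p·ln q.
  −0.18·ln(0.32) = 0.20510
  −0.04·ln(0.13) = 0.08161
  −0.44·ln(0.21) = 0.68669
  −0.34·ln(0.34) = 0.36680
H(P,Q) = 1.3402 nats.

1.3402 nats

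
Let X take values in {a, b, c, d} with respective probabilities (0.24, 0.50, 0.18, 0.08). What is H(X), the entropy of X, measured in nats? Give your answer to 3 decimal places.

H(X) = −Σ p·ln p.
  −(0.24)·ln(0.24) = 0.3425
  −(0.50)·ln(0.50) = 0.3466
  −(0.18)·ln(0.18) = 0.3087
  −(0.08)·ln(0.08) = 0.2021
Sum: 0.3425 + 0.3466 + 0.3087 + 0.2021 = 1.200 nats.

1.200 nats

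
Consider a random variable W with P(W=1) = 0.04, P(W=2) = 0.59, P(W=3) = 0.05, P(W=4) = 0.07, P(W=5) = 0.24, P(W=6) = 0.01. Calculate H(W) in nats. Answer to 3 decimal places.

H(W) = −Σ p·ln p.
  −(0.04)·ln(0.04) = 0.1288
  −(0.59)·ln(0.59) = 0.3113
  −(0.05)·ln(0.05) = 0.1498
  −(0.07)·ln(0.07) = 0.1861
  −(0.24)·ln(0.24) = 0.3425
  −(0.01)·ln(0.01) = 0.0461
Sum: 0.1288 + 0.3113 + 0.1498 + 0.1861 + 0.3425 + 0.0461 = 1.165 nats.

1.165 nats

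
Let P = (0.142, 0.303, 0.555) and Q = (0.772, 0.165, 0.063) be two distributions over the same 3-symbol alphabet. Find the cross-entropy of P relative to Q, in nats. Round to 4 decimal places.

2.1171 nats

H(P,Q) = −Σ p·ln q.
  −0.142·ln(0.772) = 0.03675
  −0.303·ln(0.165) = 0.54595
  −0.555·ln(0.063) = 1.53436
H(P,Q) = 2.1171 nats.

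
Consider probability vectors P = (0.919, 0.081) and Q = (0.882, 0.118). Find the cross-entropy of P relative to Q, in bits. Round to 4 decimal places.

H(P,Q) = −Σ p·log₂ q.
  −0.919·log₂(0.882) = 0.16648
  −0.081·log₂(0.118) = 0.24973
H(P,Q) = 0.4162 bits.

0.4162 bits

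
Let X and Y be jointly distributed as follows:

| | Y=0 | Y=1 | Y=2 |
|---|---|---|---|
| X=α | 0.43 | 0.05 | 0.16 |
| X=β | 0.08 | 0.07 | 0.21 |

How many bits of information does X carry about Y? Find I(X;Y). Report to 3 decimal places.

0.140 bits

Marginals: p(X) = (0.6400, 0.3600), p(Y) = (0.5100, 0.1200, 0.3700).
I(X;Y) = Σ p(x,y)·log₂[p(x,y)/(p(x)p(y))].
  (α,0): 0.43·log₂(1.3174) = 0.1710
  (α,1): 0.05·log₂(0.6510) = -0.0310
  (α,2): 0.16·log₂(0.6757) = -0.0905
  (β,0): 0.08·log₂(0.4357) = -0.0959
  (β,1): 0.07·log₂(1.6204) = 0.0487
  (β,2): 0.21·log₂(1.5766) = 0.1379
Sum = 0.140 bits.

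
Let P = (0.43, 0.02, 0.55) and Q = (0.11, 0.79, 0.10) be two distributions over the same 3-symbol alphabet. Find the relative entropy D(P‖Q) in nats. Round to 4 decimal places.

D(P‖Q) = Σ p·ln(p/q).
  0.43·ln(0.43/0.11) = 0.58622
  0.02·ln(0.02/0.79) = -0.07353
  0.55·ln(0.55/0.10) = 0.93761
D(P‖Q) = 1.4503 nats.

1.4503 nats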